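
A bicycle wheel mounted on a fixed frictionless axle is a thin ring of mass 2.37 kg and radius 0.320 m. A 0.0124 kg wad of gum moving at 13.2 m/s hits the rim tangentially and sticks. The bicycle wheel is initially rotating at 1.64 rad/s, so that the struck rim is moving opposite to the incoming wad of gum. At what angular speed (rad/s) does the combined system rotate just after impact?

The axle reaction passes through the axle and exerts no torque about it; angular momentum about the axle is conserved through the impact.
I_p = (2.37)(0.320)² = 0.2427 kg·m². Taking the sense of the wad of gum's angular momentum as positive, L_{wad} = m v R = (0.0124)(13.2)(0.320) = 0.05238 kg·m²/s.
L_i = −I_p ω_p + m v R = −(0.2427)(1.64) + 0.05238 = -0.3456 kg·m²/s.
After sticking, I_f = I_p + m R² = 0.2427 + (0.0124)(0.320)² = 0.2440 kg·m².
ω_f = L_i / I_f = -0.3456 / 0.2440 = -1.417 rad/s.

|ω_f| ≈ 1.42 rad/s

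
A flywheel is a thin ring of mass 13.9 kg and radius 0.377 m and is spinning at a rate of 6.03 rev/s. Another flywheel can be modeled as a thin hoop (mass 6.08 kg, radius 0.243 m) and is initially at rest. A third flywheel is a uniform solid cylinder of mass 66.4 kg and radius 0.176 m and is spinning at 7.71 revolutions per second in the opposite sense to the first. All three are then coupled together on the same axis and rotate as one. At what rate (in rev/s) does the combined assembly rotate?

|ω_f| ≈ 1.18 rev/s

The coupling torques are internal; angular momentum about the shared axis is conserved.
Moments of inertia: I_A = (13.9)(0.377)² = 1.976 kg·m²; I_B = (6.08)(0.243)² = 0.3590 kg·m²; I_C = ½(66.4)(0.176)² = 1.028 kg·m².
Taking A's sense as positive: L = (1.976)(6.03) − (1.028)(7.71) = 3.984 kg·m²·rev/s.
Combined I = 1.976 + 0.3590 + 1.028 = 3.363 kg·m².
ω_f = L / I = 3.984 / 3.363 = 1.185 rev/s.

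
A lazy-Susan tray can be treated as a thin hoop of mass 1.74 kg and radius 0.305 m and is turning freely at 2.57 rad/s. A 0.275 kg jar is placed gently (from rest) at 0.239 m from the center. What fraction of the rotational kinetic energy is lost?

fraction ≈ 0.0885

No external torque acts about the center; L_before = L_after.
I_p = (1.74)(0.305)² = 0.1619 kg·m².
Added inertia Σmr² = (0.275)(0.239)² = 0.01571 kg·m²; I_f = 0.1619 + 0.01571 = 0.1776 kg·m².
ω_f = I_p ω_i / I_f = (0.1619)(2.57) / 0.1776 = 2.343 rad/s.
KE_i = ½(0.1619)(2.570 rad/s)² = 0.5345 J; KE_f = ½(0.1776)(2.343)² = 0.4873 J.
Fraction lost = 0.08846.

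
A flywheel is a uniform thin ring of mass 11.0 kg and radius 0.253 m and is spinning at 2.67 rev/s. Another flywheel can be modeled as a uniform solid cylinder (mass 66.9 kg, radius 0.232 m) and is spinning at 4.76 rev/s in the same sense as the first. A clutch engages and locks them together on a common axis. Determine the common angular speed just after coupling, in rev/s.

|ω_f| ≈ 4.17 rev/s

No external torque acts about the common axis, so total angular momentum is conserved.
Moments of inertia: I_A = (11.0)(0.253)² = 0.7041 kg·m²; I_B = ½(66.9)(0.232)² = 1.800 kg·m².
Taking A's sense as positive: L = (0.7041)(2.67) + (1.800)(4.76) = 10.45 kg·m²·rev/s.
Combined I = 0.7041 + 1.800 = 2.505 kg·m².
ω_f = L / I = 10.45 / 2.505 = 4.172 rev/s.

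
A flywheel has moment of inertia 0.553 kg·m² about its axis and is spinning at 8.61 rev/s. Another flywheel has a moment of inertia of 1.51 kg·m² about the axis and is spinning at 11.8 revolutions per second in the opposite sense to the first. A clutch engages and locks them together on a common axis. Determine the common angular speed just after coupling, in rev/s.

No external torque acts about the common axis, so total angular momentum is conserved.
Taking A's sense as positive: L = (0.5530)(8.61) − (1.510)(11.8) = -13.06 kg·m²·rev/s.
Combined I = 0.5530 + 1.510 = 2.063 kg·m².
ω_f = L / I = -13.06 / 2.063 = -6.329 rev/s.

|ω_f| ≈ 6.33 rev/s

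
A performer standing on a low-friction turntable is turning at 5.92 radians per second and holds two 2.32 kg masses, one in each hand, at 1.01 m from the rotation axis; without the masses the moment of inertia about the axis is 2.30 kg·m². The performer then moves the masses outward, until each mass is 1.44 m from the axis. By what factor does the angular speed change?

ω₂/ω₁ ≈ 0.590

With no external torque about the axis, L is conserved: I₁ω₁ = I₂ω₂.
I₁ = 2.30 + 2(2.32)(1.01)² = 7.033 kg·m²; I₂ = 2.30 + 2(2.32)(1.44)² = 11.92 kg·m².
ω₂/ω₁ = I₁/I₂ = 7.033 / 11.92 = 0.5900.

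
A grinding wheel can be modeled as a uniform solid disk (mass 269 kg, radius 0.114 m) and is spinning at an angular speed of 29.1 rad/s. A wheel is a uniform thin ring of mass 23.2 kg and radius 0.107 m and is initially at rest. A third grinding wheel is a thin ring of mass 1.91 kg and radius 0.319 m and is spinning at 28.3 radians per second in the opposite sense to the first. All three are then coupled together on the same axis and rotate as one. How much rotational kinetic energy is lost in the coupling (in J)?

No external torque acts about the common axis, so total angular momentum is conserved.
Moments of inertia: I_A = ½(269)(0.114)² = 1.748 kg·m²; I_B = (23.2)(0.107)² = 0.2656 kg·m²; I_C = (1.91)(0.319)² = 0.1944 kg·m².
Taking A's sense as positive: L = (1.748)(29.1) − (0.1944)(28.3) = 45.37 kg·m²·rad/s.
Combined I = 1.748 + 0.2656 + 0.1944 = 2.208 kg·m².
ω_f = L / I = 45.37 / 2.208 = 20.55 rad/s.
KE_i = ½ΣIω² = 817.9 J; KE_f = ½(2.208)(20.55)² = 466.0 J.

ΔKE lost ≈ 352 J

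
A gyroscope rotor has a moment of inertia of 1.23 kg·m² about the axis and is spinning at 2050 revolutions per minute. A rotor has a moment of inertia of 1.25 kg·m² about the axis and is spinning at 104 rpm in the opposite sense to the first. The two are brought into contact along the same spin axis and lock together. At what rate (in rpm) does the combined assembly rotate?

|ω_f| ≈ 964 rpm

The coupling torques are internal; angular momentum about the shared axis is conserved.
Taking A's sense as positive: L = (1.230)(2050) − (1.250)(104) = 2392 kg·m²·rpm.
Combined I = 1.230 + 1.250 = 2.480 kg·m².
ω_f = L / I = 2392 / 2.480 = 964.3 rpm.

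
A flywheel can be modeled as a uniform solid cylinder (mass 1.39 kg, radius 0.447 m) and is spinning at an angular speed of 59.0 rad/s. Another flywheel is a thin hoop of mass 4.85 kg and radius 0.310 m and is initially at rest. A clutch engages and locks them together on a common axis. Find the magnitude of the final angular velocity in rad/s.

No external torque acts about the common axis, so total angular momentum is conserved.
Moments of inertia: I_A = ½(1.39)(0.447)² = 0.1389 kg·m²; I_B = (4.85)(0.310)² = 0.4661 kg·m².
Taking A's sense as positive: L = (0.1389)(59.0) = 8.193 kg·m²·rad/s.
Combined I = 0.1389 + 0.4661 = 0.6050 kg·m².
ω_f = L / I = 8.193 / 0.6050 = 13.54 rad/s.

|ω_f| ≈ 13.5 rad/s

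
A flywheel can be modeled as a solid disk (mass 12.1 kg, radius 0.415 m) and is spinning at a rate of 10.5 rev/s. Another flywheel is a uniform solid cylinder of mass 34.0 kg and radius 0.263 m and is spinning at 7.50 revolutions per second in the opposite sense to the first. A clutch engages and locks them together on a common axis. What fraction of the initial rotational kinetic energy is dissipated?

fraction ≈ 0.989

The coupling torques are internal; angular momentum about the shared axis is conserved.
Moments of inertia: I_A = ½(12.1)(0.415)² = 1.042 kg·m²; I_B = ½(34.0)(0.263)² = 1.176 kg·m².
Taking A's sense as positive: L = (1.042)(10.5) − (1.176)(7.50) = 2.122 kg·m²·rev/s.
Combined I = 1.042 + 1.176 = 2.218 kg·m².
ω_f = L / I = 2.122 / 2.218 = 0.9566 rev/s.
KE_i = ½ΣIω² = 3573 J; KE_f = ½(2.218)(6.010)² = 40.06 J.
Fraction dissipated = (KE_i − KE_f)/KE_i = 0.9888.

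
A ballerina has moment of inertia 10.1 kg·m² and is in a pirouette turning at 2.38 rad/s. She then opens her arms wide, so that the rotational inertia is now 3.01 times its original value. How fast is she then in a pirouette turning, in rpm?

Angular momentum about the spin axis is conserved since the torque about it is zero.
I₂ = 3.01 × 10.1 = 30.40 kg·m².
ω₂ = I₁ω₁ / I₂ = (10.10)(2.38 rad/s) / (30.40) = 0.7907 rad/s = 7.551 rpm.

ω₂ ≈ 7.55 rpm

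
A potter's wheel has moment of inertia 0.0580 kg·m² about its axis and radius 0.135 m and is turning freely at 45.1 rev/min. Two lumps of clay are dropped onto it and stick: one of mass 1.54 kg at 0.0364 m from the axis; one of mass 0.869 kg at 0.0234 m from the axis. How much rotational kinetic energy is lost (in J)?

The added mass arrives with no angular momentum about the axis, and any external torque about the axis is negligible, so the system's angular momentum is conserved.
Added inertia Σmr² = (1.54)(0.0364)² + (0.869)(0.0234)² = 0.002516 kg·m²; I_f = 0.05800 + 0.002516 = 0.06052 kg·m².
ω_f = I_p ω_i / I_f = (0.05800)(45.1) / 0.06052 = 43.22 rpm.
KE_i = ½(0.05800)(4.723 rad/s)² = 0.6469 J; KE_f = ½(0.06052)(4.526)² = 0.6200 J.

energy lost ≈ 0.0269 J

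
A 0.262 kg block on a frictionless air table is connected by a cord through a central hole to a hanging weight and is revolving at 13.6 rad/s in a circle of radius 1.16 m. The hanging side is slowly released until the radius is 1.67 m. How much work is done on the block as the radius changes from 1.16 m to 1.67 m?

No torque about the axis ⇒ m r₁² ω₁ = m r₂² ω₂.
ω₂ = ω₁ (r₁/r₂)² = (13.6)(1.16/1.67)² = 6.562 rad/s.
W = ΔKE = ½m(v₂² − v₁²) = -16.87 J.

W ≈ -16.9 J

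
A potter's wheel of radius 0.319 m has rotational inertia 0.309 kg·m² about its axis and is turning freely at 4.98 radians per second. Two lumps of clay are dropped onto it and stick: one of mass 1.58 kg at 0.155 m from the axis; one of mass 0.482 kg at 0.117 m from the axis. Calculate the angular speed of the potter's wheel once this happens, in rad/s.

ω_f ≈ 4.35 rad/s

The added mass arrives with no angular momentum about the axis, and any external torque about the axis is negligible, so the system's angular momentum is conserved.
Added inertia Σmr² = (1.58)(0.155)² + (0.482)(0.117)² = 0.04456 kg·m²; I_f = 0.3090 + 0.04456 = 0.3536 kg·m².
ω_f = I_p ω_i / I_f = (0.3090)(4.98) / 0.3536 = 4.352 rad/s.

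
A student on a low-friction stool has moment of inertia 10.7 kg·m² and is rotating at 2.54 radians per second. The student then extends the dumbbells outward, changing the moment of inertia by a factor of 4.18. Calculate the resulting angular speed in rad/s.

No external torque acts about the spin axis, so angular momentum is conserved.
I₂ = 4.18 × 10.7 = 44.73 kg·m².
ω₂ = I₁ω₁ / I₂ = (10.70)(2.54 rad/s) / (44.73) = 0.6077 rad/s.

ω₂ ≈ 0.608 rad/s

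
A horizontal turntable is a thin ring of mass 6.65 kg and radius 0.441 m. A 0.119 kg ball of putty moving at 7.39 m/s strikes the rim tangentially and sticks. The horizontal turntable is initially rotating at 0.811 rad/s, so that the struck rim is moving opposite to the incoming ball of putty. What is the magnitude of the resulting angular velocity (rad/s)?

|ω_f| ≈ 0.502 rad/s

About the axle the impulsive forces during the collision are internal, so angular momentum about that axis is conserved.
I_p = (6.65)(0.441)² = 1.293 kg·m². Taking the sense of the ball of putty's angular momentum as positive, L_{ball} = m v R = (0.119)(7.39)(0.441) = 0.3878 kg·m²/s.
L_i = −I_p ω_p + m v R = −(1.293)(0.811) + 0.3878 = -0.6610 kg·m²/s.
After sticking, I_f = I_p + m R² = 1.293 + (0.119)(0.441)² = 1.316 kg·m².
ω_f = L_i / I_f = -0.6610 / 1.316 = -0.5021 rad/s.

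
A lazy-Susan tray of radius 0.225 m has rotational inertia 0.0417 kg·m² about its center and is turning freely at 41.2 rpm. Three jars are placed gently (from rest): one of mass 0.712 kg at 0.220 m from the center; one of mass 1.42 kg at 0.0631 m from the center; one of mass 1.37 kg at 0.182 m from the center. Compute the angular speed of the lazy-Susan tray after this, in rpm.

ω_f ≈ 13.5 rpm

No external torque acts about the center; L_before = L_after.
Added inertia Σmr² = (0.712)(0.220)² + (1.42)(0.0631)² + (1.37)(0.182)² = 0.08549 kg·m²; I_f = 0.04170 + 0.08549 = 0.1272 kg·m².
ω_f = I_p ω_i / I_f = (0.04170)(41.2) / 0.1272 = 13.51 rpm.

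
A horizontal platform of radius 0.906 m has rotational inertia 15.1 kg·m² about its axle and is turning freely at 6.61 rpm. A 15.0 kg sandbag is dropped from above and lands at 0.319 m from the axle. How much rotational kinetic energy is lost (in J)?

energy lost ≈ 0.332 J

The added mass arrives with no angular momentum about the axle, and any external torque about the axle is negligible, so the system's angular momentum is conserved.
Added inertia Σmr² = (15.0)(0.319)² = 1.526 kg·m²; I_f = 15.10 + 1.526 = 16.63 kg·m².
ω_f = I_p ω_i / I_f = (15.10)(6.61) / 16.63 = 6.003 rpm.
KE_i = ½(15.10)(0.6922 rad/s)² = 3.617 J; KE_f = ½(16.63)(0.6286)² = 3.285 J.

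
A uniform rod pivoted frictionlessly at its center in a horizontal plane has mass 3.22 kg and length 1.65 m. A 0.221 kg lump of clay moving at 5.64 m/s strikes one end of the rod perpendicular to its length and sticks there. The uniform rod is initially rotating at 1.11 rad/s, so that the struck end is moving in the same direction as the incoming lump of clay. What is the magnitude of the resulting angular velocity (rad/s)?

About the pivot the impulsive forces during the collision are internal, so angular momentum about that axis is conserved.
I_p = (1/12)(3.22)(1.65)² = 0.7305 kg·m². Taking the sense of the lump of clay's angular momentum as positive, L_{lump} = m v R = (0.221)(5.64)(1.65/2) = 1.028 kg·m²/s.
L_i = +I_p ω_p + m v R = +(0.7305)(1.11) + 1.028 = 1.839 kg·m²/s.
After sticking, I_f = I_p + m R² = 0.7305 + (0.221)(1.65/2)² = 0.8810 kg·m².
ω_f = L_i / I_f = 1.839 / 0.8810 = 2.088 rad/s.

|ω_f| ≈ 2.09 rad/s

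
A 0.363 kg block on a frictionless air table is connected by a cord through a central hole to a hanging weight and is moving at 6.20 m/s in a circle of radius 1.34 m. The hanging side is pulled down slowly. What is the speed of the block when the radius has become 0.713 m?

v₂ ≈ 11.7 m/s

The only horizontal force on the mass is along the cord (radial), so it exerts no torque about the hole and angular momentum m v r is conserved.
v₂ = v₁ r₁ / r₂ = (6.20)(1.34) / (0.713) = 11.65 m/s.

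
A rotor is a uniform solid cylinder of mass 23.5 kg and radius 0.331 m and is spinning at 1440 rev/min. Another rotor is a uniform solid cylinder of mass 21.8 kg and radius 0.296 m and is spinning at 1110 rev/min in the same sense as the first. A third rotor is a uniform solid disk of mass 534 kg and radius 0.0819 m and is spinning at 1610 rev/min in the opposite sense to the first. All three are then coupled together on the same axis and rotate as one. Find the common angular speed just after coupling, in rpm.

|ω_f| ≈ 7.55 rpm

The coupling torques are internal; angular momentum about the shared axis is conserved.
Moments of inertia: I_A = ½(23.5)(0.331)² = 1.287 kg·m²; I_B = ½(21.8)(0.296)² = 0.9550 kg·m²; I_C = ½(534)(0.0819)² = 1.791 kg·m².
Taking A's sense as positive: L = (1.287)(1440) + (0.9550)(1110) − (1.791)(1610) = 30.44 kg·m²·rpm.
Combined I = 1.287 + 0.9550 + 1.791 = 4.033 kg·m².
ω_f = L / I = 30.44 / 4.033 = 7.547 rpm.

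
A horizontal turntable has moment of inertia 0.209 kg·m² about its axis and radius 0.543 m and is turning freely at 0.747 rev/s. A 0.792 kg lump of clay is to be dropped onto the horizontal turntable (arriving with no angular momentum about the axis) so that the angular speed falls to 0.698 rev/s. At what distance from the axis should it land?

r ≈ 0.136 m

No external torque acts about the axis; L_before = L_after.
I_p ω_i = (I_p + m r²) ω_f ⇒ m r² = I_p(ω_i/ω_f − 1) = 0.2090(0.747/0.698 − 1) = 0.01467 kg·m².
r = √(0.01467/0.792) = 0.1361 m.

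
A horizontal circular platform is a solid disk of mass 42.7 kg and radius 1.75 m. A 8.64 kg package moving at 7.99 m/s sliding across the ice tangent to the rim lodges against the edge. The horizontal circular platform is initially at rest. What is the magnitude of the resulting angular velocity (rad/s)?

About the central axle the impulsive forces during the collision are internal, so angular momentum about that axis is conserved.
I_p = ½(42.7)(1.75)² = 65.38 kg·m². Taking the sense of the package's angular momentum as positive, L_{package} = m v R = (8.64)(7.99)(1.75) = 120.8 kg·m²/s.
L_i = 0 + 120.8 = 120.8 kg·m²/s.
After sticking, I_f = I_p + m R² = 65.38 + (8.64)(1.75)² = 91.84 kg·m².
ω_f = L_i / I_f = 120.8 / 91.84 = 1.315 rad/s.

|ω_f| ≈ 1.32 rad/s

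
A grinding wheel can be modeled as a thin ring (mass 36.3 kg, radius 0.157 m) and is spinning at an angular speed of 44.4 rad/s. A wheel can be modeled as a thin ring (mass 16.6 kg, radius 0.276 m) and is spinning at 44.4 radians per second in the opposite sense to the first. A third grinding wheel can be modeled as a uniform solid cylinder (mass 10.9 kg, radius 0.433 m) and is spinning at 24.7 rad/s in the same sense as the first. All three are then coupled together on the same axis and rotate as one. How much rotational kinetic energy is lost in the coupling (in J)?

ΔKE lost ≈ 2430 J

No external torque acts about the common axis, so total angular momentum is conserved.
Moments of inertia: I_A = (36.3)(0.157)² = 0.8948 kg·m²; I_B = (16.6)(0.276)² = 1.265 kg·m²; I_C = ½(10.9)(0.433)² = 1.022 kg·m².
Taking A's sense as positive: L = (0.8948)(44.4) − (1.265)(44.4) + (1.022)(24.7) = 8.821 kg·m²·rad/s.
Combined I = 0.8948 + 1.265 + 1.022 = 3.181 kg·m².
ω_f = L / I = 8.821 / 3.181 = 2.773 rad/s.
KE_i = ½ΣIω² = 2440 J; KE_f = ½(3.181)(2.773)² = 12.23 J.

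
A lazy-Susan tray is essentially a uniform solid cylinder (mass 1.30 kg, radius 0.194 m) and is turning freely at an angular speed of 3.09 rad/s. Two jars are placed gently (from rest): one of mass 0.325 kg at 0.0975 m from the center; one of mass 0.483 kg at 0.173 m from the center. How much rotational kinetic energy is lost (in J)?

No external torque acts about the center; L_before = L_after.
I_p = ½(1.30)(0.194)² = 0.02446 kg·m².
Added inertia Σmr² = (0.325)(0.0975)² + (0.483)(0.173)² = 0.01755 kg·m²; I_f = 0.02446 + 0.01755 = 0.04201 kg·m².
ω_f = I_p ω_i / I_f = (0.02446)(3.09) / 0.04201 = 1.799 rad/s.
KE_i = ½(0.02446)(3.090 rad/s)² = 0.1168 J; KE_f = ½(0.04201)(1.799)² = 0.06801 J.

energy lost ≈ 0.0488 J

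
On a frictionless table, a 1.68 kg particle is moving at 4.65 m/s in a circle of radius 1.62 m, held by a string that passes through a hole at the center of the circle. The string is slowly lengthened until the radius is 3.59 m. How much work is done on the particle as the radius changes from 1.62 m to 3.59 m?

Central (radial) force ⇒ zero torque about the center ⇒ m v r is constant.
v₂ = v₁ r₁ / r₂ = (4.65)(1.62) / (3.59) = 2.098 m/s.
W = ΔKE = ½m(v₂² − v₁²) = -14.46 J.

W ≈ -14.5 J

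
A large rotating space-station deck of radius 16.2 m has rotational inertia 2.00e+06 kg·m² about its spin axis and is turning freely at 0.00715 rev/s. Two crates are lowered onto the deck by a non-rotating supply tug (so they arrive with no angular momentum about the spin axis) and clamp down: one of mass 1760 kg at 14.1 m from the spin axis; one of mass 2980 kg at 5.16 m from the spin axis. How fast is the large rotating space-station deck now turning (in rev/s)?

ω_f ≈ 0.00589 rev/s

The added mass arrives with no angular momentum about the spin axis, and any external torque about the spin axis is negligible, so the system's angular momentum is conserved.
Added inertia Σmr² = (1760)(14.1)² + (2980)(5.16)² = 4.292e+05 kg·m²; I_f = 2.000e+06 + 4.292e+05 = 2.429e+06 kg·m².
ω_f = I_p ω_i / I_f = (2.000e+06)(0.00715) / 2.429e+06 = 0.005887 rev/s.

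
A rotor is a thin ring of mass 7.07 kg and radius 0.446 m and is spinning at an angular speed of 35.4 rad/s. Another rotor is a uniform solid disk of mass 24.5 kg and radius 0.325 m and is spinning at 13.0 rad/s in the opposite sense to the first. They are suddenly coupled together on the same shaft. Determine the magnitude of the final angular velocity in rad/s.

|ω_f| ≈ 12.2 rad/s

The coupling torques are internal; angular momentum about the shared axis is conserved.
Moments of inertia: I_A = (7.07)(0.446)² = 1.406 kg·m²; I_B = ½(24.5)(0.325)² = 1.294 kg·m².
Taking A's sense as positive: L = (1.406)(35.4) − (1.294)(13.0) = 32.96 kg·m²·rad/s.
Combined I = 1.406 + 1.294 = 2.700 kg·m².
ω_f = L / I = 32.96 / 2.700 = 12.21 rad/s.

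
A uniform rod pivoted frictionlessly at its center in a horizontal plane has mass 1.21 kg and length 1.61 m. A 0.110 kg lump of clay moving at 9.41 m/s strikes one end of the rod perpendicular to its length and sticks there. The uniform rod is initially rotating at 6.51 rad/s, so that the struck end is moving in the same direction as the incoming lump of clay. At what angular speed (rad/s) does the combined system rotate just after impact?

|ω_f| ≈ 7.62 rad/s

The axle reaction passes through the pivot and exerts no torque about it; angular momentum about the pivot is conserved through the impact.
I_p = (1/12)(1.21)(1.61)² = 0.2614 kg·m². Taking the sense of the lump of clay's angular momentum as positive, L_{lump} = m v R = (0.110)(9.41)(1.61/2) = 0.8333 kg·m²/s.
L_i = +I_p ω_p + m v R = +(0.2614)(6.51) + 0.8333 = 2.535 kg·m²/s.
After sticking, I_f = I_p + m R² = 0.2614 + (0.110)(1.61/2)² = 0.3327 kg·m².
ω_f = L_i / I_f = 2.535 / 0.3327 = 7.620 rad/s.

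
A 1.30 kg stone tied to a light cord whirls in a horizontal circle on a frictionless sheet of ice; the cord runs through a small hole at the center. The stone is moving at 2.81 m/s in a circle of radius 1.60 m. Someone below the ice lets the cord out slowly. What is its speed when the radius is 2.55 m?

v₂ ≈ 1.76 m/s

The only horizontal force on the mass is along the cord (radial), so it exerts no torque about the hole and angular momentum m v r is conserved.
v₂ = v₁ r₁ / r₂ = (2.81)(1.60) / (2.55) = 1.763 m/s.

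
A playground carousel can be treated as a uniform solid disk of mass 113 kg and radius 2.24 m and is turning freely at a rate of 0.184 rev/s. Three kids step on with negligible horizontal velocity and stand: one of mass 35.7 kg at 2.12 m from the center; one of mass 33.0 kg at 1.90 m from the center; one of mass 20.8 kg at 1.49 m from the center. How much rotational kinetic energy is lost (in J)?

The added mass arrives with no angular momentum about the center, and any external torque about the center is negligible, so the system's angular momentum is conserved.
I_p = ½(113)(2.24)² = 283.5 kg·m².
Added inertia Σmr² = (35.7)(2.12)² + (33.0)(1.90)² + (20.8)(1.49)² = 325.8 kg·m²; I_f = 283.5 + 325.8 = 609.3 kg·m².
ω_f = I_p ω_i / I_f = (283.5)(0.184) / 609.3 = 0.08562 rev/s.
KE_i = ½(283.5)(1.156 rad/s)² = 189.5 J; KE_f = ½(609.3)(0.5380)² = 88.16 J.

energy lost ≈ 101 J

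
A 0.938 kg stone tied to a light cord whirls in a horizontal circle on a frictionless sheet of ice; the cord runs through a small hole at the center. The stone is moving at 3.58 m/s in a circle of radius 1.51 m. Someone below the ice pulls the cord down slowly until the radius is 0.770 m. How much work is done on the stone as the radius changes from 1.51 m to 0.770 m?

The only horizontal force on the mass is along the cord (radial), so it exerts no torque about the hole and angular momentum m v r is conserved.
v₂ = v₁ r₁ / r₂ = (3.58)(1.51) / (0.770) = 7.021 m/s.
W = ΔKE = ½m(v₂² − v₁²) = 17.11 J.

W ≈ 17.1 J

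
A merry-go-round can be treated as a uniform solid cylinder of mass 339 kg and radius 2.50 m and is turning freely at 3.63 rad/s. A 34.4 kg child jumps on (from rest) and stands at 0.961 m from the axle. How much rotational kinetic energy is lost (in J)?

energy lost ≈ 203 J

The added mass arrives with no angular momentum about the axle, and any external torque about the axle is negligible, so the system's angular momentum is conserved.
I_p = ½(339)(2.50)² = 1059 kg·m².
Added inertia Σmr² = (34.4)(0.961)² = 31.77 kg·m²; I_f = 1059 + 31.77 = 1091 kg·m².
ω_f = I_p ω_i / I_f = (1059)(3.63) / 1091 = 3.524 rad/s.
KE_i = ½(1059)(3.630 rad/s)² = 6980 J; KE_f = ½(1091)(3.524)² = 6776 J.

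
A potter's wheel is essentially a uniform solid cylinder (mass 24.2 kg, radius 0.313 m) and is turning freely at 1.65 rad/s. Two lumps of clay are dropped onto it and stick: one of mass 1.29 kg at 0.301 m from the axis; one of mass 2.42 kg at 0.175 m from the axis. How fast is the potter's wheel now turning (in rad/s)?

The added mass arrives with no angular momentum about the axis, and any external torque about the axis is negligible, so the system's angular momentum is conserved.
I_p = ½(24.2)(0.313)² = 1.185 kg·m².
Added inertia Σmr² = (1.29)(0.301)² + (2.42)(0.175)² = 0.1910 kg·m²; I_f = 1.185 + 0.1910 = 1.376 kg·m².
ω_f = I_p ω_i / I_f = (1.185)(1.65) / 1.376 = 1.421 rad/s.

ω_f ≈ 1.42 rad/s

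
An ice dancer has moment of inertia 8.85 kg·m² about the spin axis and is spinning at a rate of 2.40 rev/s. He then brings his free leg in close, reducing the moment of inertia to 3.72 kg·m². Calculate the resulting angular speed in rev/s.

ω₂ ≈ 5.71 rev/s

With no external torque about the axis, L is conserved: I₁ω₁ = I₂ω₂.
ω₂ = I₁ω₁ / I₂ = (8.850)(2.40 rev/s) / (3.720) = 5.710 rev/s.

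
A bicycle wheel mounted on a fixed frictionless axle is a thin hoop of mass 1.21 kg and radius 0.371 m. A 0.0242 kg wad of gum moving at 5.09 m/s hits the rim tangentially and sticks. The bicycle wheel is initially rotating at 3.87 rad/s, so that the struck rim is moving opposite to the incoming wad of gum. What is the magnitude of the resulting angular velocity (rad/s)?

About the axle the impulsive forces during the collision are internal, so angular momentum about that axis is conserved.
I_p = (1.21)(0.371)² = 0.1665 kg·m². Taking the sense of the wad of gum's angular momentum as positive, L_{wad} = m v R = (0.0242)(5.09)(0.371) = 0.04570 kg·m²/s.
L_i = −I_p ω_p + m v R = −(0.1665)(3.87) + 0.04570 = -0.5988 kg·m²/s.
After sticking, I_f = I_p + m R² = 0.1665 + (0.0242)(0.371)² = 0.1699 kg·m².
ω_f = L_i / I_f = -0.5988 / 0.1699 = -3.525 rad/s.

|ω_f| ≈ 3.53 rad/s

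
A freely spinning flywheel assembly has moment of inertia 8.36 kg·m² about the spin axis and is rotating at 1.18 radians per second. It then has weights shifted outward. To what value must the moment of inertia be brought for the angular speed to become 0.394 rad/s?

With no external torque about the axis, L is conserved: I₁ω₁ = I₂ω₂.
I₂ = I₁ω₁ / ω₂ = (8.36)(1.18) / (0.394) = 25.04 kg·m².

I₂ ≈ 25.0 kg·m²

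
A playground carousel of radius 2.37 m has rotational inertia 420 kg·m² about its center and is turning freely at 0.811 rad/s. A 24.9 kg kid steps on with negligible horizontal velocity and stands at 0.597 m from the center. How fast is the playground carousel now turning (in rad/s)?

ω_f ≈ 0.794 rad/s

No external torque acts about the center; L_before = L_after.
Added inertia Σmr² = (24.9)(0.597)² = 8.875 kg·m²; I_f = 420.0 + 8.875 = 428.9 kg·m².
ω_f = I_p ω_i / I_f = (420.0)(0.811) / 428.9 = 0.7942 rad/s.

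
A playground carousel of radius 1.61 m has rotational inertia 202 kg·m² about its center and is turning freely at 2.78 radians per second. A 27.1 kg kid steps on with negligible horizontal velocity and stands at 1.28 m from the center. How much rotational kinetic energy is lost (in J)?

The added mass arrives with no angular momentum about the center, and any external torque about the center is negligible, so the system's angular momentum is conserved.
Added inertia Σmr² = (27.1)(1.28)² = 44.40 kg·m²; I_f = 202.0 + 44.40 = 246.4 kg·m².
ω_f = I_p ω_i / I_f = (202.0)(2.78) / 246.4 = 2.279 rad/s.
KE_i = ½(202.0)(2.780 rad/s)² = 780.6 J; KE_f = ½(246.4)(2.279)² = 639.9 J.

energy lost ≈ 141 J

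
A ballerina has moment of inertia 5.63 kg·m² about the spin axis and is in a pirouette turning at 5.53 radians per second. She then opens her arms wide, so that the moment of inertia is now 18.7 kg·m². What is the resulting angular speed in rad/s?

Angular momentum about the spin axis is conserved since the torque about it is zero.
ω₂ = I₁ω₁ / I₂ = (5.630)(5.53 rad/s) / (18.70) = 1.665 rad/s.

ω₂ ≈ 1.66 rad/s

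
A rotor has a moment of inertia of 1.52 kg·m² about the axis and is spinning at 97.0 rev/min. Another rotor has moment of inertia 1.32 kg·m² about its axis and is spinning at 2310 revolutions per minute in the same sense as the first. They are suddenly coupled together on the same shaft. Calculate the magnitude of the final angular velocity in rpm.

The coupling torques are internal; angular momentum about the shared axis is conserved.
Taking A's sense as positive: L = (1.520)(97.0) + (1.320)(2310) = 3197 kg·m²·rpm.
Combined I = 1.520 + 1.320 = 2.840 kg·m².
ω_f = L / I = 3197 / 2.840 = 1126 rpm.

|ω_f| ≈ 1130 rpm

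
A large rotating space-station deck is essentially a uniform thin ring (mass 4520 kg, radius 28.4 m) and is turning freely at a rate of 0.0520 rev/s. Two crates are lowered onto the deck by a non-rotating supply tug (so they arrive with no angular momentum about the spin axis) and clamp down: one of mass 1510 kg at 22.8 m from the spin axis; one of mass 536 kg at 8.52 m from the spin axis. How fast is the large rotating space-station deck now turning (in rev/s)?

ω_f ≈ 0.0424 rev/s

The added mass arrives with no angular momentum about the spin axis, and any external torque about the spin axis is negligible, so the system's angular momentum is conserved.
I_p = (4520)(28.4)² = 3.646e+06 kg·m².
Added inertia Σmr² = (1510)(22.8)² + (536)(8.52)² = 8.239e+05 kg·m²; I_f = 3.646e+06 + 8.239e+05 = 4.470e+06 kg·m².
ω_f = I_p ω_i / I_f = (3.646e+06)(0.0520) / 4.470e+06 = 0.04241 rev/s.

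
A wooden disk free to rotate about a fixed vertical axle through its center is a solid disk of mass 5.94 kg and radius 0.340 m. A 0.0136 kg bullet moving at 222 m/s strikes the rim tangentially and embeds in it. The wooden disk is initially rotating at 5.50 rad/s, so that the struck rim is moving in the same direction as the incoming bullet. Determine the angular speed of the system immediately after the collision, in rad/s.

|ω_f| ≈ 8.45 rad/s

About the axle the impulsive forces during the collision are internal, so angular momentum about that axis is conserved.
I_p = ½(5.94)(0.340)² = 0.3433 kg·m². Taking the sense of the bullet's angular momentum as positive, L_{bullet} = m v R = (0.0136)(222)(0.340) = 1.027 kg·m²/s.
L_i = +I_p ω_p + m v R = +(0.3433)(5.50) + 1.027 = 2.915 kg·m²/s.
After sticking, I_f = I_p + m R² = 0.3433 + (0.0136)(0.340)² = 0.3449 kg·m².
ω_f = L_i / I_f = 2.915 / 0.3449 = 8.451 rad/s.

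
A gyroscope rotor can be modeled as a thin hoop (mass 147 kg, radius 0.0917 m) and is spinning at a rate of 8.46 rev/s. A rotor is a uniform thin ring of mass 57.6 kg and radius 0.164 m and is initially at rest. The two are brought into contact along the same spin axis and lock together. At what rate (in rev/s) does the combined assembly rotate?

The coupling torques are internal; angular momentum about the shared axis is conserved.
Moments of inertia: I_A = (147)(0.0917)² = 1.236 kg·m²; I_B = (57.6)(0.164)² = 1.549 kg·m².
Taking A's sense as positive: L = (1.236)(8.46) = 10.46 kg·m²·rev/s.
Combined I = 1.236 + 1.549 = 2.785 kg·m².
ω_f = L / I = 10.46 / 2.785 = 3.754 rev/s.

|ω_f| ≈ 3.75 rev/s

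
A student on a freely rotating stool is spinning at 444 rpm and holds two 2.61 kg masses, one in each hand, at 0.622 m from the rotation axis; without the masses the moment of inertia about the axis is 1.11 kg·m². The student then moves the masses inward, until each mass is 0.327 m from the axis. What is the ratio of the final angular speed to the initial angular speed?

With no external torque about the axis, L is conserved: I₁ω₁ = I₂ω₂.
I₁ = 1.11 + 2(2.61)(0.622)² = 3.130 kg·m²; I₂ = 1.11 + 2(2.61)(0.327)² = 1.668 kg·m².
ω₂/ω₁ = I₁/I₂ = 3.130 / 1.668 = 1.876.

ω₂/ω₁ ≈ 1.88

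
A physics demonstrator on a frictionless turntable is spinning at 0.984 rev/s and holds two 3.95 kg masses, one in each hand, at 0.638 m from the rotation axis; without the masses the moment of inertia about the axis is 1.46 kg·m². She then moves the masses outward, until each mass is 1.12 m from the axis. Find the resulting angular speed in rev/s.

Angular momentum about the spin axis is conserved since the torque about it is zero.
I₁ = 1.46 + 2(3.95)(0.638)² = 4.676 kg·m²; I₂ = 1.46 + 2(3.95)(1.12)² = 11.37 kg·m².
ω₂ = I₁ω₁ / I₂ = (4.676)(0.984 rev/s) / (11.37) = 0.4047 rev/s.

ω₂ ≈ 0.405 rev/s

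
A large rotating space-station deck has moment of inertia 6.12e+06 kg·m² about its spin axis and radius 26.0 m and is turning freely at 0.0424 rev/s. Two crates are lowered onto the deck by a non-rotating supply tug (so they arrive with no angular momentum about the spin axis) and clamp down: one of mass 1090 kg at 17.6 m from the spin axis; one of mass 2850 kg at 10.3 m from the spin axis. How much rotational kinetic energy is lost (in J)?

The added mass arrives with no angular momentum about the spin axis, and any external torque about the spin axis is negligible, so the system's angular momentum is conserved.
Added inertia Σmr² = (1090)(17.6)² + (2850)(10.3)² = 6.400e+05 kg·m²; I_f = 6.120e+06 + 6.400e+05 = 6.760e+06 kg·m².
ω_f = I_p ω_i / I_f = (6.120e+06)(0.0424) / 6.760e+06 = 0.03839 rev/s.
KE_i = ½(6.120e+06)(0.2664 rad/s)² = 2.172e+05 J; KE_f = ½(6.760e+06)(0.2412)² = 1.966e+05 J.

energy lost ≈ 20600 J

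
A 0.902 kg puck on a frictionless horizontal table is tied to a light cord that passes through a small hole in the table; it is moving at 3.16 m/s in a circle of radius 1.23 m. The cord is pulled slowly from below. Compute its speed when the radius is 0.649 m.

The only horizontal force on the mass is along the cord (radial), so it exerts no torque about the hole and angular momentum m v r is conserved.
v₂ = v₁ r₁ / r₂ = (3.16)(1.23) / (0.649) = 5.989 m/s.

v₂ ≈ 5.99 m/s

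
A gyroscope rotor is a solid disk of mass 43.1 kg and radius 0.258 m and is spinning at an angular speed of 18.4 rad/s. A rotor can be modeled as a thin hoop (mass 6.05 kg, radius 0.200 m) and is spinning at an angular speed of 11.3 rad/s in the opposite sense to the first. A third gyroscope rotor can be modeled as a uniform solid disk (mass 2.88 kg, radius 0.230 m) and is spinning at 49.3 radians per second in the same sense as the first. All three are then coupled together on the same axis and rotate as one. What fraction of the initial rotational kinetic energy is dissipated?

fraction ≈ 0.389

No external torque acts about the common axis, so total angular momentum is conserved.
Moments of inertia: I_A = ½(43.1)(0.258)² = 1.434 kg·m²; I_B = (6.05)(0.200)² = 0.2420 kg·m²; I_C = ½(2.88)(0.230)² = 0.07618 kg·m².
Taking A's sense as positive: L = (1.434)(18.4) − (0.2420)(11.3) + (0.07618)(49.3) = 27.41 kg·m²·rad/s.
Combined I = 1.434 + 0.2420 + 0.07618 = 1.753 kg·m².
ω_f = L / I = 27.41 / 1.753 = 15.64 rad/s.
KE_i = ½ΣIω² = 350.8 J; KE_f = ½(1.753)(15.64)² = 214.4 J.
Fraction dissipated = (KE_i − KE_f)/KE_i = 0.3889.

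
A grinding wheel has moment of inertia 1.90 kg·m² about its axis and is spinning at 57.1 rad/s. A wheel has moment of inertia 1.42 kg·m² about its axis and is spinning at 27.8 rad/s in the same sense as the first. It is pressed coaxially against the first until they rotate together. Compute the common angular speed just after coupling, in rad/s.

No external torque acts about the common axis, so total angular momentum is conserved.
Taking A's sense as positive: L = (1.900)(57.1) + (1.420)(27.8) = 148.0 kg·m²·rad/s.
Combined I = 1.900 + 1.420 = 3.320 kg·m².
ω_f = L / I = 148.0 / 3.320 = 44.57 rad/s.

|ω_f| ≈ 44.6 rad/s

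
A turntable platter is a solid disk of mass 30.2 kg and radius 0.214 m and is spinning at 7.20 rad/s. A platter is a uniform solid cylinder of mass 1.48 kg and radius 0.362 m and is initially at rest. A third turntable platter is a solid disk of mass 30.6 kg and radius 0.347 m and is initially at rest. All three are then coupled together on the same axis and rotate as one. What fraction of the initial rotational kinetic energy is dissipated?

No external torque acts about the common axis, so total angular momentum is conserved.
Moments of inertia: I_A = ½(30.2)(0.214)² = 0.6915 kg·m²; I_B = ½(1.48)(0.362)² = 0.09697 kg·m²; I_C = ½(30.6)(0.347)² = 1.842 kg·m².
Taking A's sense as positive: L = (0.6915)(7.20) = 4.979 kg·m²·rad/s.
Combined I = 0.6915 + 0.09697 + 1.842 = 2.631 kg·m².
ω_f = L / I = 4.979 / 2.631 = 1.893 rad/s.
KE_i = ½ΣIω² = 17.92 J; KE_f = ½(2.631)(1.893)² = 4.712 J.
Fraction dissipated = (KE_i − KE_f)/KE_i = 0.7371.

fraction ≈ 0.737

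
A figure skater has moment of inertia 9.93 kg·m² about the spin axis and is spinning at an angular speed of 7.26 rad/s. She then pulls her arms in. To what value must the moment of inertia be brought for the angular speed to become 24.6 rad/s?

Angular momentum about the spin axis is conserved since the torque about it is zero.
I₂ = I₁ω₁ / ω₂ = (9.93)(7.26) / (24.6) = 2.931 kg·m².

I₂ ≈ 2.93 kg·m²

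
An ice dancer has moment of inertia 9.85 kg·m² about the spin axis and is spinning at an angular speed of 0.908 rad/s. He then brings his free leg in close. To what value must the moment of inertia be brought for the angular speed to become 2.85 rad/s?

I₂ ≈ 3.14 kg·m²

Angular momentum about the spin axis is conserved since the torque about it is zero.
I₂ = I₁ω₁ / ω₂ = (9.85)(0.908) / (2.85) = 3.138 kg·m².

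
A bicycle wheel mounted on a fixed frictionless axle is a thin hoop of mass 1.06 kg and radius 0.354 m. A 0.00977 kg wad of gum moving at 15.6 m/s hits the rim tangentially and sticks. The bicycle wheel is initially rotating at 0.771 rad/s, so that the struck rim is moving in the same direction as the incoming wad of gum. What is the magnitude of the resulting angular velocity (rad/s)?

The axle reaction passes through the axle and exerts no torque about it; angular momentum about the axle is conserved through the impact.
I_p = (1.06)(0.354)² = 0.1328 kg·m². Taking the sense of the wad of gum's angular momentum as positive, L_{wad} = m v R = (0.00977)(15.6)(0.354) = 0.05395 kg·m²/s.
L_i = +I_p ω_p + m v R = +(0.1328)(0.771) + 0.05395 = 0.1564 kg·m²/s.
After sticking, I_f = I_p + m R² = 0.1328 + (0.00977)(0.354)² = 0.1341 kg·m².
ω_f = L_i / I_f = 0.1564 / 0.1341 = 1.166 rad/s.

|ω_f| ≈ 1.17 rad/s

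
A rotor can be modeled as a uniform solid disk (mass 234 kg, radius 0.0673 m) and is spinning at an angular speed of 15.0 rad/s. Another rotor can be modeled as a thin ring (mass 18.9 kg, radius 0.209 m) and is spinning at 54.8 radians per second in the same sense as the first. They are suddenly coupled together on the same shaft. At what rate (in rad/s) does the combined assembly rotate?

|ω_f| ≈ 39.2 rad/s

The coupling torques are internal; angular momentum about the shared axis is conserved.
Moments of inertia: I_A = ½(234)(0.0673)² = 0.5299 kg·m²; I_B = (18.9)(0.209)² = 0.8256 kg·m².
Taking A's sense as positive: L = (0.5299)(15.0) + (0.8256)(54.8) = 53.19 kg·m²·rad/s.
Combined I = 0.5299 + 0.8256 = 1.355 kg·m².
ω_f = L / I = 53.19 / 1.355 = 39.24 rad/s.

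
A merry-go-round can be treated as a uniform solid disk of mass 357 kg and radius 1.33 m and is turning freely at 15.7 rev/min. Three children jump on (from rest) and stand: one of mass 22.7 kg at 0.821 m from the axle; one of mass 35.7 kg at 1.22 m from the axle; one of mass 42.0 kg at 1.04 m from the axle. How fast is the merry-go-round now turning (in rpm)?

The added mass arrives with no angular momentum about the axle, and any external torque about the axle is negligible, so the system's angular momentum is conserved.
I_p = ½(357)(1.33)² = 315.7 kg·m².
Added inertia Σmr² = (22.7)(0.821)² + (35.7)(1.22)² + (42.0)(1.04)² = 113.9 kg·m²; I_f = 315.7 + 113.9 = 429.6 kg·m².
ω_f = I_p ω_i / I_f = (315.7)(15.7) / 429.6 = 11.54 rpm.

ω_f ≈ 11.5 rpm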